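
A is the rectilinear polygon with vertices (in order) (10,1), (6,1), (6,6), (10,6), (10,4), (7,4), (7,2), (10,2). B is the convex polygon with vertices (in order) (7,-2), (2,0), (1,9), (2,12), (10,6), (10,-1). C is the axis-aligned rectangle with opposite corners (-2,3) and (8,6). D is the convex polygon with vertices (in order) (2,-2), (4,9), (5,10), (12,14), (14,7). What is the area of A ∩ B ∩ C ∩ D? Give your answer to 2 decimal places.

5.00

The intersection is the polygon with vertices (8,6), (8,4), (7,4), (7,3), (6,3), (6,6).
By the shoelace formula its area is 5.00.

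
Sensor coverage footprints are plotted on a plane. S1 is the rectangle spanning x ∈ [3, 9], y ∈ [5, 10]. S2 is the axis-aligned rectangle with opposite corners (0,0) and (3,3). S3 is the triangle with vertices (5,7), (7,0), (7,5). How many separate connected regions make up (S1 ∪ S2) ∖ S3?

(S1 ∪ S2) ∖ S3 splits into 2 disjoint pieces (area 28.5714, area 9).

2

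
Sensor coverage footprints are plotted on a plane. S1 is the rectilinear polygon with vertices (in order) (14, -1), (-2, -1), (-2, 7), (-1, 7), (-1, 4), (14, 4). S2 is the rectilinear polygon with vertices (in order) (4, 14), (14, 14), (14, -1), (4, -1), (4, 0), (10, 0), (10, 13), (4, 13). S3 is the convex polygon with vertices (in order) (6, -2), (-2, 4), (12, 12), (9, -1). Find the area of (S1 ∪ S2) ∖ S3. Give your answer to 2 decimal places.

|S1 ∪ S2| = 129.
|(S1 ∪ S2) ∩ S3| = 48.9762.
|(S1 ∪ S2) ∖ S3| = 129 − 48.9762 = 80.02.

80.02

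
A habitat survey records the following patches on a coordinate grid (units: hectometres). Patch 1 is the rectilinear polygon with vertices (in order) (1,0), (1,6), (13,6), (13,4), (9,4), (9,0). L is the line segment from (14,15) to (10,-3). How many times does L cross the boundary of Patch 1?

2

The segment meets the boundary at (11.556,4), (12,6).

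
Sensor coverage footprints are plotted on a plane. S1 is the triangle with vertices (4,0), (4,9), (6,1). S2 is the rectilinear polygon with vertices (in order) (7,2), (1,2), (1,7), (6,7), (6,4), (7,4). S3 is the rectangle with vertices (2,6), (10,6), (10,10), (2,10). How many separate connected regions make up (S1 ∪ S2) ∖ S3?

1

(S1 ∪ S2) ∖ S3 is a single connected region.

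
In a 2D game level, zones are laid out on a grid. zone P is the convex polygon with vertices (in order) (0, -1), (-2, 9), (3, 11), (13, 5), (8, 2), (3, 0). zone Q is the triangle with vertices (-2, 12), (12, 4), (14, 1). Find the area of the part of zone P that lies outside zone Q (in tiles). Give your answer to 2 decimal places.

|zone P| = 101, |zone P∩zone Q| = 9.3564.
|zone P ∖ zone Q| = |zone P| − |zone P∩zone Q| = 101 − 9.3564 = 91.64.

91.64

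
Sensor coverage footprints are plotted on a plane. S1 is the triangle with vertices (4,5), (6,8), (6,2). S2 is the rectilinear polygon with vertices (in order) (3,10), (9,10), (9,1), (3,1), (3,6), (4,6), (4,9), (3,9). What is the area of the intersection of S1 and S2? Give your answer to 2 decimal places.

The intersection is the polygon with vertices (6,8), (6,2), (4,5).
By the shoelace formula its area is 6.00.

6.00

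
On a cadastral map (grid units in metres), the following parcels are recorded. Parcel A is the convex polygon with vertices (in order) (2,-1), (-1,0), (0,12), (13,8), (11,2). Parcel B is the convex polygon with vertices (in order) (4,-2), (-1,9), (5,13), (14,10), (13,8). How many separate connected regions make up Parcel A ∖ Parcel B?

3

Parcel A ∖ Parcel B splits into 3 disjoint pieces (area 18.0295, area 3.0341, area 12.9524).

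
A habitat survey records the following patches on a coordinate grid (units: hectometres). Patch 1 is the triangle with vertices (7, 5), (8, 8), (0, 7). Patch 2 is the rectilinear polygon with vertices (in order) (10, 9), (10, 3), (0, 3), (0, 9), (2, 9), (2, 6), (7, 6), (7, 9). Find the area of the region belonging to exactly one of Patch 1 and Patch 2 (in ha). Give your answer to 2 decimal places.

|Patch 1| = 11.5, |Patch 2| = 45, |Patch 1∩Patch 2| = 4.0089.
|Patch 1 △ Patch 2| = |Patch 1| + |Patch 2| − 2·|Patch 1∩Patch 2| = 11.5 + 45 − 8.0179 = 48.48.

48.48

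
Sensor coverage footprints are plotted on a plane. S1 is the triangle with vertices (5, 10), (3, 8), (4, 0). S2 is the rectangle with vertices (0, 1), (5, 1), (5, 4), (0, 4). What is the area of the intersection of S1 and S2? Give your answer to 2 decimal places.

1.69

The intersection is the polygon with vertices (3.5,4), (4.4,4), (4.1,1), (3.875,1).
By the shoelace formula its area is 1.69.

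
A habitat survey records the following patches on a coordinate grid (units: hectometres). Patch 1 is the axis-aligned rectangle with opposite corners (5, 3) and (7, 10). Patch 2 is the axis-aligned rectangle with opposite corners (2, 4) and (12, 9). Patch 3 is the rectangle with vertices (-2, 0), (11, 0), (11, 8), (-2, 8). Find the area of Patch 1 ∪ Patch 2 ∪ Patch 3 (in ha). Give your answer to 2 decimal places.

By inclusion–exclusion:
Individual areas: |Patch 1| = 14, |Patch 2| = 50, |Patch 3| = 104.
|Patch 1∩Patch 2|: x∈[5,7], y∈[4,9] → 2·5 = 10.
|Patch 1∩Patch 3|: x∈[5,7], y∈[3,8] → 2·5 = 10.
|Patch 2∩Patch 3|: x∈[2,11], y∈[4,8] → 9·4 = 36.
|Patch 1∩Patch 2∩Patch 3| = 8.
|Patch 1 ∪ Patch 2 ∪ Patch 3| = 168 − 56 + 8 = 120.00.

120.00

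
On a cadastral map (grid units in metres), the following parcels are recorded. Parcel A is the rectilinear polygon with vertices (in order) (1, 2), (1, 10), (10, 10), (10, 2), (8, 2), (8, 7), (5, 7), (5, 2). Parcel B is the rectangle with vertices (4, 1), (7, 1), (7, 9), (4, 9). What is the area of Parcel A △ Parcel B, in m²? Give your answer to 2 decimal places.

59.00

|Parcel A| = 57, |Parcel B| = 24, |Parcel A∩Parcel B| = 11.
|Parcel A △ Parcel B| = |Parcel A| + |Parcel B| − 2·|Parcel A∩Parcel B| = 57 + 24 − 22 = 59.00.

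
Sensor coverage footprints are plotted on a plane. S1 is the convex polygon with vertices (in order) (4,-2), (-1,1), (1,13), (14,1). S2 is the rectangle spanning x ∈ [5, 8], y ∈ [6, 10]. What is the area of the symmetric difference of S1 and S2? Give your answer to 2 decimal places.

112.96

|S1| = 112.5, |S2| = 12, |S1∩S2| = 5.7692.
|S1 △ S2| = |S1| + |S2| − 2·|S1∩S2| = 112.5 + 12 − 11.5385 = 112.96.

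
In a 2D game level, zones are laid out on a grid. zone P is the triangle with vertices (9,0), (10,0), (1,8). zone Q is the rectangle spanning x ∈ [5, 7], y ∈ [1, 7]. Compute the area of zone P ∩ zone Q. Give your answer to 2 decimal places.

The intersection is the polygon with vertices (7,2.667), (7,2), (5,4), (5,4.444).
By the shoelace formula its area is 1.11.

1.11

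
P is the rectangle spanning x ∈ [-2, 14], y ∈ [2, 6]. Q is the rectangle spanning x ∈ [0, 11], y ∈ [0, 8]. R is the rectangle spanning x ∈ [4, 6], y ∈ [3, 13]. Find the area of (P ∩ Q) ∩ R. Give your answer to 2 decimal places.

6.00

The region (P ∩ Q) ∩ R is the polygon with vertices (6,6), (6,3), (4,3), (4,6).
By the shoelace formula its area is 6.00.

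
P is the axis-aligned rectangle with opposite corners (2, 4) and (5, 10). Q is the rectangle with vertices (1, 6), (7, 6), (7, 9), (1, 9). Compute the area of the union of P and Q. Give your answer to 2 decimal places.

27.00

By inclusion–exclusion:
Individual areas: |P| = 18, |Q| = 18.
|P∩Q|: x∈[2,5], y∈[6,9] → 3·3 = 9.
|P ∪ Q| = 36 − 9 = 27.00.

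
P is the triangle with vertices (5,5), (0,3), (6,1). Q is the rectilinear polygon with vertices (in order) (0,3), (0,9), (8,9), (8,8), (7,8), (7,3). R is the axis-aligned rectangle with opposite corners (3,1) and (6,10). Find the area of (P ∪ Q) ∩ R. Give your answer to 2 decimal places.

The region (P ∪ Q) ∩ R is the polygon with vertices (3,2), (3,9), (6,9), (6,3), (5.5,3), (6,1).
By the shoelace formula its area is 22.00.

22.00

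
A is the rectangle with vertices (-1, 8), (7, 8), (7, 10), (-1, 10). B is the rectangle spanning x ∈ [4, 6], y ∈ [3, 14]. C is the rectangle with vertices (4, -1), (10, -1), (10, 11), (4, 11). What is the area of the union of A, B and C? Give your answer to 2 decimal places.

88.00

By inclusion–exclusion:
Individual areas: |A| = 16, |B| = 22, |C| = 72.
|A∩B|: x∈[4,6], y∈[8,10] → 2·2 = 4.
|A∩C|: x∈[4,7], y∈[8,10] → 3·2 = 6.
|B∩C|: x∈[4,6], y∈[3,11] → 2·8 = 16.
|A∩B∩C| = 4.
|A ∪ B ∪ C| = 110 − 26 + 4 = 88.00.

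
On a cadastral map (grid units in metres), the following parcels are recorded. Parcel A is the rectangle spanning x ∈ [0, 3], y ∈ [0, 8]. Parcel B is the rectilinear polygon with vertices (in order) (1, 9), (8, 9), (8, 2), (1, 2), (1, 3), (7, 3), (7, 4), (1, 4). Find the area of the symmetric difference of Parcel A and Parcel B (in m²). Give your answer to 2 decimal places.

|Parcel A| = 24, |Parcel B| = 43, |Parcel A∩Parcel B| = 10.
|Parcel A △ Parcel B| = |Parcel A| + |Parcel B| − 2·|Parcel A∩Parcel B| = 24 + 43 − 20 = 47.00.

47.00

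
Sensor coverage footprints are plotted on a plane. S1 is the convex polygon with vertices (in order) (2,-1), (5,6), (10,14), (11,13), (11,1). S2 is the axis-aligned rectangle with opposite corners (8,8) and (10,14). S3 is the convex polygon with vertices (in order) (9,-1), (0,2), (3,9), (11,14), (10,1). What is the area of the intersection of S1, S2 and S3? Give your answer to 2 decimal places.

The intersection is the polygon with vertices (10,8), (8,8), (8,10.8), (9.359,12.974), (10,13.375).
By the shoelace formula its area is 8.60.

8.60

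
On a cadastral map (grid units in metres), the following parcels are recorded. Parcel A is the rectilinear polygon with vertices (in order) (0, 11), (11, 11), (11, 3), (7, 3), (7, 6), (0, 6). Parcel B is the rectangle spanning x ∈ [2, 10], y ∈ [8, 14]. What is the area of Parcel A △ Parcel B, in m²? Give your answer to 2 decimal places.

|Parcel A| = 67, |Parcel B| = 48, |Parcel A∩Parcel B| = 24.
|Parcel A △ Parcel B| = |Parcel A| + |Parcel B| − 2·|Parcel A∩Parcel B| = 67 + 48 − 48 = 67.00.

67.00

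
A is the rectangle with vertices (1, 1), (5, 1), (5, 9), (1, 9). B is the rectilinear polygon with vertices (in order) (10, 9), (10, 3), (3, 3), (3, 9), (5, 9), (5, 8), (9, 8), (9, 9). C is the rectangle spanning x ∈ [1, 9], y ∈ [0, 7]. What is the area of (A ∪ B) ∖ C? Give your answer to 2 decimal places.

18.00

|A ∪ B| = 58.
|(A ∪ B) ∩ C| = 40.
|(A ∪ B) ∖ C| = 58 − 40 = 18.00.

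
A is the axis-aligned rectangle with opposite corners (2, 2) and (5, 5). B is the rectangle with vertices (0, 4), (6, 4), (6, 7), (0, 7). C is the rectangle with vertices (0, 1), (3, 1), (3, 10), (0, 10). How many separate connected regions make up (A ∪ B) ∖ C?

(A ∪ B) ∖ C is a single connected region.

1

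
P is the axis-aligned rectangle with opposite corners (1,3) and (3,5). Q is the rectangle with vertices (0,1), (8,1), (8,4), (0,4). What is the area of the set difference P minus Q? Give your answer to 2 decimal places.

2.00

|P∩Q|: x∈[1,3], y∈[3,4] → 2·1 = 2.
|P| = 4.
|P ∖ Q| = |P| − |P∩Q| = 4 − 2 = 2.00.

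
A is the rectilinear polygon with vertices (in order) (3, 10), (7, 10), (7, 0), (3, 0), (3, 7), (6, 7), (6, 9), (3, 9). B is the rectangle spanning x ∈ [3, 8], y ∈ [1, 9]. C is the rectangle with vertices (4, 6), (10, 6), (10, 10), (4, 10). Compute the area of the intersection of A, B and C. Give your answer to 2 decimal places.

5.00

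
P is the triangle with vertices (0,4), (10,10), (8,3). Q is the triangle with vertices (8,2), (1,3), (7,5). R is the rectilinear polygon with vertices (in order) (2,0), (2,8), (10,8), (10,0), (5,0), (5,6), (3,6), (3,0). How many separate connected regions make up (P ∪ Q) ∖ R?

4

(P ∪ Q) ∖ R splits into 4 disjoint pieces (area 2.7619, area 6.8238, area 0.2381, area 1.45).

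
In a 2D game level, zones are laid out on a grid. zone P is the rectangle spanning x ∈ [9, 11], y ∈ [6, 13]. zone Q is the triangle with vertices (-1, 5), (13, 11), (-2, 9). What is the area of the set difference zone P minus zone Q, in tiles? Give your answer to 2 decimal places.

12.23

|zone P| = 14, |zone P∩zone Q| = 1.7714.
|zone P ∖ zone Q| = |zone P| − |zone P∩zone Q| = 14 − 1.7714 = 12.23.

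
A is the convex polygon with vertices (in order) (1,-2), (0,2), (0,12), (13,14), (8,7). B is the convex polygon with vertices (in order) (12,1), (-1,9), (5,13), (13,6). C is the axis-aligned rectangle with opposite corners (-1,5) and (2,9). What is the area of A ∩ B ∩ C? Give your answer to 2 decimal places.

2.46

The intersection is the polygon with vertices (0,8.385), (0,9), (2,9), (2,7.154).
By the shoelace formula its area is 2.46.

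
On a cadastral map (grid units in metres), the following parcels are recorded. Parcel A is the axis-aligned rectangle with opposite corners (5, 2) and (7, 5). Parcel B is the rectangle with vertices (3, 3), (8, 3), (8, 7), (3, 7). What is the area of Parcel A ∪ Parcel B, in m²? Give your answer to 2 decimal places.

By inclusion–exclusion:
Individual areas: |Parcel A| = 6, |Parcel B| = 20.
|Parcel A∩Parcel B|: x∈[5,7], y∈[3,5] → 2·2 = 4.
|Parcel A ∪ Parcel B| = 26 − 4 = 22.00.

22.00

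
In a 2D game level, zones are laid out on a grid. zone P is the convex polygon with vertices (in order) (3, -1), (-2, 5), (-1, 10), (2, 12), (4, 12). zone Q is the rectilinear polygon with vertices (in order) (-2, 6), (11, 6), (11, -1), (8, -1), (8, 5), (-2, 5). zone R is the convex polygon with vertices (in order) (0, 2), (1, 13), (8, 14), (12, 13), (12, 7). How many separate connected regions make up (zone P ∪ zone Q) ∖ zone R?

3

(zone P ∪ zone Q) ∖ zone R splits into 3 disjoint pieces (area 13.953, area 20.6, area 6.3041).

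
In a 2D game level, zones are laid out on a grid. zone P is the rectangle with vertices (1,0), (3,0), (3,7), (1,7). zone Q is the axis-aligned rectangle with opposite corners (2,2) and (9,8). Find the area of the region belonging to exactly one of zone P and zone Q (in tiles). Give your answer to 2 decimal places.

|zone P∩zone Q|: x∈[2,3], y∈[2,7] → 1·5 = 5.
|zone P △ zone Q| = |zone P| + |zone Q| − 2·|zone P∩zone Q| = 14 + 42 − 10 = 46.00.

46.00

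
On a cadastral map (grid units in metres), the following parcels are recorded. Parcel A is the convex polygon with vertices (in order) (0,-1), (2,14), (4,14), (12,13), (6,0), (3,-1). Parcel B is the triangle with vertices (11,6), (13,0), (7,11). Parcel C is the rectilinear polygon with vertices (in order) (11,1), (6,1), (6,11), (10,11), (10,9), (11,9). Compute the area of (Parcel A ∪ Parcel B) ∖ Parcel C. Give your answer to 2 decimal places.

|Parcel A ∪ Parcel B| = 119.8348.
|(Parcel A ∪ Parcel B) ∩ Parcel C| = 29.463.
|(Parcel A ∪ Parcel B) ∖ Parcel C| = 119.8348 − 29.463 = 90.37.

90.37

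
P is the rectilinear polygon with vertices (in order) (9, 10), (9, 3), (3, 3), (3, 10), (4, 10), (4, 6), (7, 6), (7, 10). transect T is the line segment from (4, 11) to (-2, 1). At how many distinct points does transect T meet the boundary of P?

2

The segment meets the boundary at (3,9.333), (3.4,10).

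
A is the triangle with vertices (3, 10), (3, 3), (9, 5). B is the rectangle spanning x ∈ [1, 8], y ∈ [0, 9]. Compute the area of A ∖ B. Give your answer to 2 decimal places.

|A| = 21, |A∩B| = 19.8167.
|A ∖ B| = |A| − |A∩B| = 21 − 19.8167 = 1.18.

1.18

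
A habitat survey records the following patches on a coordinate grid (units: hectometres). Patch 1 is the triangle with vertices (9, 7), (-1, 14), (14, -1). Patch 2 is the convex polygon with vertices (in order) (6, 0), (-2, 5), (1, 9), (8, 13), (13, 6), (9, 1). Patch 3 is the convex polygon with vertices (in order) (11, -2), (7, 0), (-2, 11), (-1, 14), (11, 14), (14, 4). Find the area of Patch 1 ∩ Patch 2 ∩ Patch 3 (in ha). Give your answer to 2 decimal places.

The intersection is the polygon with vertices (11.105,3.632), (10.333,2.667), (2.909,10.091), (3.832,10.618), (9,7).
By the shoelace formula its area is 16.48.

16.48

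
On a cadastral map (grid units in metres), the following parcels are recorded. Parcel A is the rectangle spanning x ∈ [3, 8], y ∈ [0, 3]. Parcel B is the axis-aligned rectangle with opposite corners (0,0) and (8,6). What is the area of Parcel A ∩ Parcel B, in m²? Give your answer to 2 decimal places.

15.00

|Parcel A∩Parcel B|: x∈[3,8], y∈[0,3] → 5·3 = 15.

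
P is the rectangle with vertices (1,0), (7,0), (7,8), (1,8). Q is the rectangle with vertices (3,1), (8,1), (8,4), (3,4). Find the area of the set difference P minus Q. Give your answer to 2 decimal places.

|P∩Q|: x∈[3,7], y∈[1,4] → 4·3 = 12.
|P| = 48.
|P ∖ Q| = |P| − |P∩Q| = 48 − 12 = 36.00.

36.00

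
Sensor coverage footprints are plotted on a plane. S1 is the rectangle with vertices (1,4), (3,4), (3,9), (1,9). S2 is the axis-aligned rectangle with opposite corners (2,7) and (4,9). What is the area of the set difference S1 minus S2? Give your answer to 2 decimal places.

8.00

|S1∩S2|: x∈[2,3], y∈[7,9] → 1·2 = 2.
|S1| = 10.
|S1 ∖ S2| = |S1| − |S1∩S2| = 10 − 2 = 8.00.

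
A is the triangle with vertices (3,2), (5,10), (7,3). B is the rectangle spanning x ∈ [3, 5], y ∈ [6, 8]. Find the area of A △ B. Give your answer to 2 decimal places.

|A| = 15, |B| = 4, |A∩B| = 1.5.
|A △ B| = |A| + |B| − 2·|A∩B| = 15 + 4 − 3 = 16.00.

16.00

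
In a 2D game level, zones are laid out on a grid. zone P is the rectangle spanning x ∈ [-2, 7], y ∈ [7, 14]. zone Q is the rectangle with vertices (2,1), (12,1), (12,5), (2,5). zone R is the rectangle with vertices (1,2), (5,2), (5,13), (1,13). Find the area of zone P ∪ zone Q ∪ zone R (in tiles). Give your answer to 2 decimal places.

114.00

By inclusion–exclusion:
Individual areas: |zone P| = 63, |zone Q| = 40, |zone R| = 44.
|zone P∩zone Q| = 0 (no overlap).
|zone P∩zone R|: x∈[1,5], y∈[7,13] → 4·6 = 24.
|zone Q∩zone R|: x∈[2,5], y∈[2,5] → 3·3 = 9.
|zone P∩zone Q∩zone R| = 0.
|zone P ∪ zone Q ∪ zone R| = 147 − 33 + 0 = 114.00.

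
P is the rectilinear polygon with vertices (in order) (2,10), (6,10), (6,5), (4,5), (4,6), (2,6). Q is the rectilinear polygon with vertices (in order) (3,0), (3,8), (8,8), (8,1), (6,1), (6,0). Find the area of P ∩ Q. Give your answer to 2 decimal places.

The intersection is the polygon with vertices (6,5), (4,5), (4,6), (3,6), (3,8), (6,8).
By the shoelace formula its area is 8.00.

8.00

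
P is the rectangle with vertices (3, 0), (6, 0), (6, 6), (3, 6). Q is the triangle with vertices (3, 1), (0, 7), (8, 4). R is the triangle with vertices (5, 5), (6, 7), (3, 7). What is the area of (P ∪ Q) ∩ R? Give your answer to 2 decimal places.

The region (P ∪ Q) ∩ R is the polygon with vertices (5.5,6), (5,5), (4,6).
By the shoelace formula its area is 0.75.

0.75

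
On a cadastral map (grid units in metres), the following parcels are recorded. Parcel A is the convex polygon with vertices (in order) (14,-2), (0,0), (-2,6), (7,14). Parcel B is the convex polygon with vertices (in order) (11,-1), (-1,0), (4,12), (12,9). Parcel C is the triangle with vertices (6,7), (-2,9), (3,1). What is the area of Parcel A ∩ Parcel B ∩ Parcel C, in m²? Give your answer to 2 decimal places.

The intersection is the polygon with vertices (2.302,7.925), (6,7), (3,1), (0.85,4.44).
By the shoelace formula its area is 18.72.

18.72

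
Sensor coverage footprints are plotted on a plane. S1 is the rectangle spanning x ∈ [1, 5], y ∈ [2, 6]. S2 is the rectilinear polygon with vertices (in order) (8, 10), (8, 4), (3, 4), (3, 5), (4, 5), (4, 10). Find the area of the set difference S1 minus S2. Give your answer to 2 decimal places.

|S1| = 16, |S1∩S2| = 3.
|S1 ∖ S2| = |S1| − |S1∩S2| = 16 − 3 = 13.00.

13.00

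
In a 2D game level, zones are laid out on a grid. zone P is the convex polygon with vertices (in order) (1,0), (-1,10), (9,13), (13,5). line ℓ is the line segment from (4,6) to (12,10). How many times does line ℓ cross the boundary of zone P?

1

The segment meets the boundary at (10.8,9.4).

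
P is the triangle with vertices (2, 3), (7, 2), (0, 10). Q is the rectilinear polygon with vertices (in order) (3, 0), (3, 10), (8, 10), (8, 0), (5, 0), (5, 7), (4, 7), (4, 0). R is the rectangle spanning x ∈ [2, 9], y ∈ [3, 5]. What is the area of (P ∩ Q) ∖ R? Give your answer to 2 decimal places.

2.46

|P ∩ Q| = 5.1857.
|(P ∩ Q) ∩ R| = 2.7232.
|(P ∩ Q) ∖ R| = 5.1857 − 2.7232 = 2.46.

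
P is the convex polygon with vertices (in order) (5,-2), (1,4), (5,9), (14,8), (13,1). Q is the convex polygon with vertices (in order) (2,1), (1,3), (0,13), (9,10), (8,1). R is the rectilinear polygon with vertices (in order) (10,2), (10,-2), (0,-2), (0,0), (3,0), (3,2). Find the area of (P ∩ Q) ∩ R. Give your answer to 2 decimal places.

The region (P ∩ Q) ∩ R is the polygon with vertices (8,1), (3,1), (3,2), (8.111,2).
By the shoelace formula its area is 5.06.

5.06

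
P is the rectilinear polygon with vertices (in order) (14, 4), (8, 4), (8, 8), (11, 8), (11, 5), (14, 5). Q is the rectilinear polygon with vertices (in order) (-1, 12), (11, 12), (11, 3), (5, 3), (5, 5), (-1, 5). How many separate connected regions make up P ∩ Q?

1

P ∩ Q is a single connected region.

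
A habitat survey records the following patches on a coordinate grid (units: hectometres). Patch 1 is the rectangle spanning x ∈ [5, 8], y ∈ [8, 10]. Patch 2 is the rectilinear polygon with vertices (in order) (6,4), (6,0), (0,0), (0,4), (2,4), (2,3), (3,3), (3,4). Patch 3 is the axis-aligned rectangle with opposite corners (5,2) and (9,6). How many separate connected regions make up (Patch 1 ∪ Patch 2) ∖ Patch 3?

(Patch 1 ∪ Patch 2) ∖ Patch 3 splits into 2 disjoint pieces (area 6, area 21).

2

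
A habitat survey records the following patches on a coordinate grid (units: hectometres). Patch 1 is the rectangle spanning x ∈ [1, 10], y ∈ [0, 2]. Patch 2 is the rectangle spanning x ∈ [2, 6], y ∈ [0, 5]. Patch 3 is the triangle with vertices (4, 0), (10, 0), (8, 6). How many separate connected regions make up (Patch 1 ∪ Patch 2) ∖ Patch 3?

2

(Patch 1 ∪ Patch 2) ∖ Patch 3 splits into 2 disjoint pieces (area 0.6667, area 19).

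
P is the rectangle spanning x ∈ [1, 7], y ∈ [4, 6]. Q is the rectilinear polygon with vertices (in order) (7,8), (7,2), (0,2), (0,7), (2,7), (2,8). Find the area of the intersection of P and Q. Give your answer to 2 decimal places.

The intersection is the polygon with vertices (7,4), (1,4), (1,6), (7,6).
By the shoelace formula its area is 12.00.

12.00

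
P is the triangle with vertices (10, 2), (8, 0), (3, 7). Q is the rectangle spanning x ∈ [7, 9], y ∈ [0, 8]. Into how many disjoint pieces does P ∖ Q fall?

P ∖ Q splits into 2 disjoint pieces (area 0.8571, area 5.4857).

2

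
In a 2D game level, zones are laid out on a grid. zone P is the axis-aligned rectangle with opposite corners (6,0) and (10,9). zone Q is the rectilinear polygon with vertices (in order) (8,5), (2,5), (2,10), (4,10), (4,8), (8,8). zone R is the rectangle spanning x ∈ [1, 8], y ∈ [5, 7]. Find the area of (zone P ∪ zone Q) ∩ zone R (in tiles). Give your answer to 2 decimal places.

The region (zone P ∪ zone Q) ∩ zone R is the polygon with vertices (2,5), (2,7), (8,7), (8,5), (6,5).
By the shoelace formula its area is 12.00.

12.00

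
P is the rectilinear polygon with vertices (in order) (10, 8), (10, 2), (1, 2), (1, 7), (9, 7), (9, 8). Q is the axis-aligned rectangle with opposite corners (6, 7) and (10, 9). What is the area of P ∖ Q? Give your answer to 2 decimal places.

|P| = 46, |P∩Q| = 1.
|P ∖ Q| = |P| − |P∩Q| = 46 − 1 = 45.00.

45.00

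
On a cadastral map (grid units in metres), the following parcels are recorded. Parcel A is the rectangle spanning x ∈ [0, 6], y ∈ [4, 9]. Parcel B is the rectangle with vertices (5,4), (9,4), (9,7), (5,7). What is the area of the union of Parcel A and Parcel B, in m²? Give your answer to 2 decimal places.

By inclusion–exclusion:
Individual areas: |Parcel A| = 30, |Parcel B| = 12.
|Parcel A∩Parcel B|: x∈[5,6], y∈[4,7] → 1·3 = 3.
|Parcel A ∪ Parcel B| = 42 − 3 = 39.00.

39.00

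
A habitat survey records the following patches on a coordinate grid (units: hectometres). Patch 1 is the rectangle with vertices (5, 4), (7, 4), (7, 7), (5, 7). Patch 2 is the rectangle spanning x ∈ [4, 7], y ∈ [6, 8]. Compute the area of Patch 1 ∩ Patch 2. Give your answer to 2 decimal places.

|Patch 1∩Patch 2|: x∈[5,7], y∈[6,7] → 2·1 = 2.

2.00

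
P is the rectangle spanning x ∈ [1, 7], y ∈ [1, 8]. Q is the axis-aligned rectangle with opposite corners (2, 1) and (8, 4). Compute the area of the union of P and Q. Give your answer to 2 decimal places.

By inclusion–exclusion:
Individual areas: |P| = 42, |Q| = 18.
|P∩Q|: x∈[2,7], y∈[1,4] → 5·3 = 15.
|P ∪ Q| = 60 − 15 = 45.00.

45.00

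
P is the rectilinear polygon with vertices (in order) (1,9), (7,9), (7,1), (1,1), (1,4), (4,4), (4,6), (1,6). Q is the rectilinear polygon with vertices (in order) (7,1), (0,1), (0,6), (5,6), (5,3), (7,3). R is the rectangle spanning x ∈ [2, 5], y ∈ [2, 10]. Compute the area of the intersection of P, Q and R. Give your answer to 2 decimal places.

8.00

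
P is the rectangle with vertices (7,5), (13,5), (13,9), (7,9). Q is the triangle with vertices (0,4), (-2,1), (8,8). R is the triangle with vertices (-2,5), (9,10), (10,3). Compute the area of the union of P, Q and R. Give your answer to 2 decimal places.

By inclusion–exclusion:
Individual areas: |P| = 24, |Q| = 8, |R| = 41.
|P∩Q| = 0.1.
|P∩R| = 9.7143.
|Q∩R| = 3.7692.
|P∩Q∩R| = 0.1.
|P ∪ Q ∪ R| = 73 − 13.5835 + 0.1 = 59.52.

59.52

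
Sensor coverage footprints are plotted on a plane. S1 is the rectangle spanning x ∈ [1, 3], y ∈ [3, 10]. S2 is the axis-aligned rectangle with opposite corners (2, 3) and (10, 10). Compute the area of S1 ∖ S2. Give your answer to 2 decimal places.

7.00

|S1∩S2|: x∈[2,3], y∈[3,10] → 1·7 = 7.
|S1| = 14.
|S1 ∖ S2| = |S1| − |S1∩S2| = 14 − 7 = 7.00.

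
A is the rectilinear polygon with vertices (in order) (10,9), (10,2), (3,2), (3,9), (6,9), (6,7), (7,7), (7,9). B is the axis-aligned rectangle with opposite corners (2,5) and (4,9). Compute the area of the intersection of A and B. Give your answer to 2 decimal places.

The intersection is the polygon with vertices (3,9), (4,9), (4,5), (3,5).
By the shoelace formula its area is 4.00.

4.00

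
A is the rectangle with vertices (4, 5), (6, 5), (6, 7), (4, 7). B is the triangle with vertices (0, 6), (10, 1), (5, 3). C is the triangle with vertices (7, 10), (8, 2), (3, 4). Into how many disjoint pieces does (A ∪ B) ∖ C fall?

(A ∪ B) ∖ C splits into 3 disjoint pieces (area 0.75, area 0.9, area 0.503).

3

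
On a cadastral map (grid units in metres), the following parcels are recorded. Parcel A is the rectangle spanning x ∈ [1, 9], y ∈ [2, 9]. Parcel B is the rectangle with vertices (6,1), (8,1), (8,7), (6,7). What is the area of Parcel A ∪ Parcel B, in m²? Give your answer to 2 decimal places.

By inclusion–exclusion:
Individual areas: |Parcel A| = 56, |Parcel B| = 12.
|Parcel A∩Parcel B|: x∈[6,8], y∈[2,7] → 2·5 = 10.
|Parcel A ∪ Parcel B| = 68 − 10 = 58.00.

58.00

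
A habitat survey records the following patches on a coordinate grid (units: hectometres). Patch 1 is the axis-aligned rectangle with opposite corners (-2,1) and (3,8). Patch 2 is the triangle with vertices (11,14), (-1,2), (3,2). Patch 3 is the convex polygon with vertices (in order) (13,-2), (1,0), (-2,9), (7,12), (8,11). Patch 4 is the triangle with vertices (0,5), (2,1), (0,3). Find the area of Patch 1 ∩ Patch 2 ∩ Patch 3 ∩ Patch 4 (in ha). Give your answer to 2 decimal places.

1.08

The intersection is the polygon with vertices (0.667,3.667), (1.5,2), (1,2), (0,3).
By the shoelace formula its area is 1.08.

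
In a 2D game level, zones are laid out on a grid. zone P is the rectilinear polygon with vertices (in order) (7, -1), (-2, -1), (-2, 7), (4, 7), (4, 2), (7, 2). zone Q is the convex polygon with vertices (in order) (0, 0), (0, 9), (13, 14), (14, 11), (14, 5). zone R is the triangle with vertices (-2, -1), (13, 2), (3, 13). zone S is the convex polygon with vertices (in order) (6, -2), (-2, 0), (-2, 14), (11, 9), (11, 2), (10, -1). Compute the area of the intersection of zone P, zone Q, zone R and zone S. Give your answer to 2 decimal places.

The intersection is the polygon with vertices (5.6,2), (0,0), (0,4.6), (0.857,7), (4,7), (4,2).
By the shoelace formula its area is 24.57.

24.57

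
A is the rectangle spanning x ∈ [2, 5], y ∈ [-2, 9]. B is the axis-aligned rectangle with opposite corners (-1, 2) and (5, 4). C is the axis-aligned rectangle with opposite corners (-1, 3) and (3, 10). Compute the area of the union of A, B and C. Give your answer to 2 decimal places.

By inclusion–exclusion:
Individual areas: |A| = 33, |B| = 12, |C| = 28.
|A∩B|: x∈[2,5], y∈[2,4] → 3·2 = 6.
|A∩C|: x∈[2,3], y∈[3,9] → 1·6 = 6.
|B∩C|: x∈[-1,3], y∈[3,4] → 4·1 = 4.
|A∩B∩C| = 1.
|A ∪ B ∪ C| = 73 − 16 + 1 = 58.00.

58.00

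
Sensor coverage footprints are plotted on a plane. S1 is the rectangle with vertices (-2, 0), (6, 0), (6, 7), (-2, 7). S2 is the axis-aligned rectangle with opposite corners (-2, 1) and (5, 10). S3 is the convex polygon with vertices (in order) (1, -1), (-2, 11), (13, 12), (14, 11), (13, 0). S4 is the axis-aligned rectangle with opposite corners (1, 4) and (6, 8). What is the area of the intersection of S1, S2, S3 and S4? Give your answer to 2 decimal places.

12.00

The intersection is the polygon with vertices (5,7), (5,4), (1,4), (1,7).
By the shoelace formula its area is 12.00.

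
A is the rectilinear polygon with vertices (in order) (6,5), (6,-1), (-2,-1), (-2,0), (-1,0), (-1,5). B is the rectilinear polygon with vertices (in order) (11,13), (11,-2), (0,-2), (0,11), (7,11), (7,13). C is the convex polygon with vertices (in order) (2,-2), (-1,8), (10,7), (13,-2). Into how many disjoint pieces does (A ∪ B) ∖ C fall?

2

(A ∪ B) ∖ C splits into 2 disjoint pieces (area 13.65, area 48.9545).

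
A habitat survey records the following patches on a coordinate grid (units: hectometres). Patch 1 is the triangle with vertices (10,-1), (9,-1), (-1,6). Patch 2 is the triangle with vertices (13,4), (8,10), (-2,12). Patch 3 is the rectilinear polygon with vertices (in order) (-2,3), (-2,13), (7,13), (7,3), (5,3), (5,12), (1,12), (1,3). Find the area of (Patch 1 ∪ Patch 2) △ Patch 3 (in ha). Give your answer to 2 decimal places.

68.58

|Patch 1 ∪ Patch 2| = 28.5.
|(Patch 1 ∪ Patch 2) ∩ Patch 3| = 6.9606.
|(Patch 1 ∪ Patch 2) △ Patch 3| = 28.5 + 54 − 13.9212 = 68.58.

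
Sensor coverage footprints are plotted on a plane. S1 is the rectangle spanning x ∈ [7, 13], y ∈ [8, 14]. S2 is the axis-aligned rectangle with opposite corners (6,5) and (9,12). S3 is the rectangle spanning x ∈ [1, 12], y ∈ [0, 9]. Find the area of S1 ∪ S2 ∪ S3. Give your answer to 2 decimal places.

133.00

By inclusion–exclusion:
Individual areas: |S1| = 36, |S2| = 21, |S3| = 99.
|S1∩S2|: x∈[7,9], y∈[8,12] → 2·4 = 8.
|S1∩S3|: x∈[7,12], y∈[8,9] → 5·1 = 5.
|S2∩S3|: x∈[6,9], y∈[5,9] → 3·4 = 12.
|S1∩S2∩S3| = 2.
|S1 ∪ S2 ∪ S3| = 156 − 25 + 2 = 133.00.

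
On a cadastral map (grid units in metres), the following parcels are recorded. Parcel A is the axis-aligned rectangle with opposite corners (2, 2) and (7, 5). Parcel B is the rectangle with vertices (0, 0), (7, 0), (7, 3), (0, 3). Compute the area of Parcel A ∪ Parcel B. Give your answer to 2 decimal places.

31.00

By inclusion–exclusion:
Individual areas: |Parcel A| = 15, |Parcel B| = 21.
|Parcel A∩Parcel B|: x∈[2,7], y∈[2,3] → 5·1 = 5.
|Parcel A ∪ Parcel B| = 36 − 5 = 31.00.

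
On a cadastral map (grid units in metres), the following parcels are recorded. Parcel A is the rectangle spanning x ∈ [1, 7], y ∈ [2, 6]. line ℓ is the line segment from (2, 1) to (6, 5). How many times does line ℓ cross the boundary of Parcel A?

1

The segment meets the boundary at (3,2).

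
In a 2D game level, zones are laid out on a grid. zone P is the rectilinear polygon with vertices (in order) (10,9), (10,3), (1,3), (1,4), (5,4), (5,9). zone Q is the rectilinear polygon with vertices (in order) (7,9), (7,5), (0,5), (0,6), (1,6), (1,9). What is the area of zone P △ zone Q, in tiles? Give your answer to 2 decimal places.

|zone P| = 34, |zone Q| = 25, |zone P∩zone Q| = 8.
|zone P △ zone Q| = |zone P| + |zone Q| − 2·|zone P∩zone Q| = 34 + 25 − 16 = 43.00.

43.00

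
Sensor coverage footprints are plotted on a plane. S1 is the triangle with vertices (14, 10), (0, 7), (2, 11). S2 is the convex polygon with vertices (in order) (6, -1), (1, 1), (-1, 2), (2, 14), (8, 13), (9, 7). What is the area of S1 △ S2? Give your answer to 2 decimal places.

87.05

|S1| = 25, |S2| = 103, |S1∩S2| = 20.4746.
|S1 △ S2| = |S1| + |S2| − 2·|S1∩S2| = 25 + 103 − 40.9492 = 87.05.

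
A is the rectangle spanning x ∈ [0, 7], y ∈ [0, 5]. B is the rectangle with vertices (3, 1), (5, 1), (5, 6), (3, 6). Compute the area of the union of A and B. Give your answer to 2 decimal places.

By inclusion–exclusion:
Individual areas: |A| = 35, |B| = 10.
|A∩B|: x∈[3,5], y∈[1,5] → 2·4 = 8.
|A ∪ B| = 45 − 8 = 37.00.

37.00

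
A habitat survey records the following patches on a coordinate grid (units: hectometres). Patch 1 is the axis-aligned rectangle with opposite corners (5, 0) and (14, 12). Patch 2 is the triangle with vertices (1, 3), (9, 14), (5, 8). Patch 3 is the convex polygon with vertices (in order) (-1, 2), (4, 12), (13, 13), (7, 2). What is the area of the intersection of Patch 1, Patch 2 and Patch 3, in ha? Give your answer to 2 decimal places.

The intersection is the polygon with vertices (5,8), (5,8.5), (7.545,12), (7.667,12).
By the shoelace formula its area is 0.88.

0.88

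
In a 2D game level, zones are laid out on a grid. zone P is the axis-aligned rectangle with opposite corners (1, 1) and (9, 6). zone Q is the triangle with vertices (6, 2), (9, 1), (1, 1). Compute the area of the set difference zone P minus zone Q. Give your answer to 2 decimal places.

36.00

|zone P| = 40, |zone P∩zone Q| = 4.
|zone P ∖ zone Q| = |zone P| − |zone P∩zone Q| = 40 − 4 = 36.00.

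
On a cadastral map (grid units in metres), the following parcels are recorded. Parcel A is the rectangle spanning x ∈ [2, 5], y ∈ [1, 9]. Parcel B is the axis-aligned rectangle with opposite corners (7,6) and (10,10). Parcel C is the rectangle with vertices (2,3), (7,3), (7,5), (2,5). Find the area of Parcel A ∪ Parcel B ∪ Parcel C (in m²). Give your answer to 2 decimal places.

By inclusion–exclusion:
Individual areas: |Parcel A| = 24, |Parcel B| = 12, |Parcel C| = 10.
|Parcel A∩Parcel B| = 0 (no overlap).
|Parcel A∩Parcel C|: x∈[2,5], y∈[3,5] → 3·2 = 6.
|Parcel B∩Parcel C| = 0 (no overlap).
|Parcel A∩Parcel B∩Parcel C| = 0.
|Parcel A ∪ Parcel B ∪ Parcel C| = 46 − 6 + 0 = 40.00.

40.00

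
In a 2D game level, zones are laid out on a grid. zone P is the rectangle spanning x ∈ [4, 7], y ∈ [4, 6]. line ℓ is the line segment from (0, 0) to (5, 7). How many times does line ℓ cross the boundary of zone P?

The segment meets the boundary at (4.286,6), (4,5.6).

2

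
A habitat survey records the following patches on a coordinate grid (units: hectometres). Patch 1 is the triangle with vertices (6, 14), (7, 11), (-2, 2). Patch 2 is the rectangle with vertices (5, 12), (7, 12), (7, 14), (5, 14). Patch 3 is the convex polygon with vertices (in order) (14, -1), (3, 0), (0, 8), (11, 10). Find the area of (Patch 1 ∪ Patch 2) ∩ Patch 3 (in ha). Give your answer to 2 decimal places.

The region (Patch 1 ∪ Patch 2) ∩ Patch 3 is the polygon with vertices (1.091,5.091), (0.72,6.08), (2.276,8.414), (4.889,8.889).
By the shoelace formula its area is 5.26.

5.26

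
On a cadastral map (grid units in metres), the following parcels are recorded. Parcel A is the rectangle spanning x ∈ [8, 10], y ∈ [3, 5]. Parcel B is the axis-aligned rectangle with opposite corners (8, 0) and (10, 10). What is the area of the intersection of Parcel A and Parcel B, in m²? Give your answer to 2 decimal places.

4.00

|Parcel A∩Parcel B|: x∈[8,10], y∈[3,5] → 2·2 = 4.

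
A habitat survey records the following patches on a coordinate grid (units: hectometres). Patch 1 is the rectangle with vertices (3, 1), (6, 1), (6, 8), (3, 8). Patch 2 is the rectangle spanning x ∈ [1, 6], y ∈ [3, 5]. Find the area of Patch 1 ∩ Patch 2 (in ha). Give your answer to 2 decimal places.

6.00

|Patch 1∩Patch 2|: x∈[3,6], y∈[3,5] → 3·2 = 6.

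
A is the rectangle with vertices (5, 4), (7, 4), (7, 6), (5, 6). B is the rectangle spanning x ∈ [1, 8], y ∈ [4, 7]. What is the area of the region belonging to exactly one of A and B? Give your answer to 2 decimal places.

|A∩B|: x∈[5,7], y∈[4,6] → 2·2 = 4.
|A △ B| = |A| + |B| − 2·|A∩B| = 4 + 21 − 8 = 17.00.

17.00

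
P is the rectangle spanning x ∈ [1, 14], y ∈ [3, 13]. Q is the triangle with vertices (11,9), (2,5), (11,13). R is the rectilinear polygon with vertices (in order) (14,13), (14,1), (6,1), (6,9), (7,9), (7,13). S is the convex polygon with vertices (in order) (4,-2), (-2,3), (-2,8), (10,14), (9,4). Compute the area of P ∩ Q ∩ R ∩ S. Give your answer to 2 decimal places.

9.20

The intersection is the polygon with vertices (7,9), (7,9.444), (9.793,11.927), (9.43,8.302), (6,6.778), (6,8.556), (6.5,9).
By the shoelace formula its area is 9.20.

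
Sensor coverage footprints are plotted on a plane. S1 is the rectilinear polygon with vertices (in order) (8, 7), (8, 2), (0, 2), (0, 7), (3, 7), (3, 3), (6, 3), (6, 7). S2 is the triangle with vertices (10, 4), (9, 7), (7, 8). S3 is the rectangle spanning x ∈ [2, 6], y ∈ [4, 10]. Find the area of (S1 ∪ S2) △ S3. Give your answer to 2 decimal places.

|S1 ∪ S2| = 30.4583.
|(S1 ∪ S2) ∩ S3| = 3.
|(S1 ∪ S2) △ S3| = 30.4583 + 24 − 6 = 48.46.

48.46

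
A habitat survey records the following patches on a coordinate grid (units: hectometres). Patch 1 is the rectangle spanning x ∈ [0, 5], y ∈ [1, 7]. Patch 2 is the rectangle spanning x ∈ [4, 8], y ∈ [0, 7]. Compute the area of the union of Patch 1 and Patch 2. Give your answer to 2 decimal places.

52.00

By inclusion–exclusion:
Individual areas: |Patch 1| = 30, |Patch 2| = 28.
|Patch 1∩Patch 2|: x∈[4,5], y∈[1,7] → 1·6 = 6.
|Patch 1 ∪ Patch 2| = 58 − 6 = 52.00.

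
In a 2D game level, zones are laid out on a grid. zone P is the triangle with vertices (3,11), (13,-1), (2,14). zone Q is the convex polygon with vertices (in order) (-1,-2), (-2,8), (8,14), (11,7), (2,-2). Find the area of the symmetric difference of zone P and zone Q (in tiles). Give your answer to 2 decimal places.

119.15

|zone P| = 9, |zone Q| = 122, |zone P∩zone Q| = 5.9266.
|zone P △ zone Q| = |zone P| + |zone Q| − 2·|zone P∩zone Q| = 9 + 122 − 11.8531 = 119.15.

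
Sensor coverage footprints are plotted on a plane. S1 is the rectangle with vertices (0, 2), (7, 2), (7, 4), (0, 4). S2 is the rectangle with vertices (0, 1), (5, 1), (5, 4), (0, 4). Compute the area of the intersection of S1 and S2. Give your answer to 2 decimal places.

|S1∩S2|: x∈[0,5], y∈[2,4] → 5·2 = 10.

10.00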